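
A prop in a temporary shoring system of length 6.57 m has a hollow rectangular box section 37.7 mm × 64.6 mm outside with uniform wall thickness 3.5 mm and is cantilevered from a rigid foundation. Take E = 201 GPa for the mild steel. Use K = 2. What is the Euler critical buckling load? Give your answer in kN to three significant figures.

P_cr ≈ 1.72 kN

Inner dimensions: h_i = 64.6 − 2×3.5 = 57.60 mm, b_i = 37.7 − 2×3.5 = 30.70 mm
Weak-axis I_min = (h_o·b_o³ − h_i·b_i³)/12 with b_o = 37.7, b_i = 30.70 mm (shorter outer/inner sides).
I_min = (64.6×37.7³ − 57.60×30.70³)/12 = 1.496×10^5 mm⁴
I = 1.496×10^5 mm⁴ = 1.496×10^-7 m⁴
Effective length L_e = K·L = 2 × 6.57 = 13.14 m
P_cr = π²EI / L_e² = π² × 201×10⁹ × 1.496×10^-7 / 13.14² = 1.718×10^3 N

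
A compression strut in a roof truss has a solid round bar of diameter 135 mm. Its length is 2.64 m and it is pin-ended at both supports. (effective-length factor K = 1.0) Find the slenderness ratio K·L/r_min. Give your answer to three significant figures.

I = πd⁴/64 = π×135⁴/64 = 1.630×10^7 mm⁴
A = 1.431×10^4 mm²;  r_min = √(I/A) = √(1.630×10^7/1.431×10^4) = 33.75 mm
L_e = K·L = 1 × 2.64 m = 2.640 m = 2640.0 mm
λ = L_e / r_min = 2640.0 / 33.75 = 78.2

λ ≈ 78.2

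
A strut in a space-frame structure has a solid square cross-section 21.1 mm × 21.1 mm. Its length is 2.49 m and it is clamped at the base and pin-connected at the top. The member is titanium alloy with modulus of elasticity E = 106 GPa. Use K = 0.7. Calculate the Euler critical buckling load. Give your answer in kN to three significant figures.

P_cr ≈ 5.69 kN

I = a⁴/12 = 21.1⁴/12 = 1.652×10^4 mm⁴
I = 1.652×10^4 mm⁴ = 1.652×10^-8 m⁴
Effective length L_e = K·L = 0.7 × 2.49 = 1.743 m
P_cr = π²EI / L_e² = π² × 106×10⁹ × 1.652×10^-8 / 1.743² = 5.688×10^3 N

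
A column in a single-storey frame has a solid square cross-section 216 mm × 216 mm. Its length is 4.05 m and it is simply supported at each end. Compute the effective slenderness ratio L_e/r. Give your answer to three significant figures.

For a square r = a/√12 = 216/√12 = 62.35 mm
L_e = K·L = 1 × 4.05 m = 4.050 m = 4050.0 mm
λ = L_e / r_min = 4050.0 / 62.35 = 65.0

λ ≈ 65.0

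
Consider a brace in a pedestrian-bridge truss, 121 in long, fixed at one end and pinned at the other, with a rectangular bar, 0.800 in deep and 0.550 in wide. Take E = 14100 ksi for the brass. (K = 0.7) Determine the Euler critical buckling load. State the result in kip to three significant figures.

Buckling occurs about the weak axis: I_min = h·b³/12 with b = 0.550 in (the shorter side).
I_min = 0.800×0.550³/12 = 1.109×10^-2 in⁴
Effective length L_e = K·L = 0.7 × 121 = 84.70 in
P_cr = π²EI / L_e² = π² × 14100×10³ × 1.109×10^-2 / 84.70² = 215.2 lb

P_cr ≈ 0.215 kip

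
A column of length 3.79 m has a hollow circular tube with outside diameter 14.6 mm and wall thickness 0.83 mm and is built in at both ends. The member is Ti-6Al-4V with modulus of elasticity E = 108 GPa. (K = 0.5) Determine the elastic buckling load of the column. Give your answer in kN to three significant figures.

P_cr ≈ 0.254 kN

Inner diameter d_i = 14.6 − 2×0.83 = 12.94 mm
I = π(d_o⁴ − d_i⁴)/64 = π(14.6⁴ − 12.94⁴)/64 = 854.1 mm⁴
I = 854.1 mm⁴ = 8.541×10^-10 m⁴
Effective length L_e = K·L = 0.5 × 3.79 = 1.895 m
P_cr = π²EI / L_e² = π² × 108×10⁹ × 8.541×10^-10 / 1.895² = 253.5 N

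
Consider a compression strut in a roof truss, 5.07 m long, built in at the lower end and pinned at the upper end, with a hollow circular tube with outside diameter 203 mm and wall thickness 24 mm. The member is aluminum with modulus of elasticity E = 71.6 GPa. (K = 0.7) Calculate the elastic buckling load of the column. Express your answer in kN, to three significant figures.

P_cr ≈ 3090 kN

Inner diameter d_i = 203 − 2×24 = 155.0 mm
I = π(d_o⁴ − d_i⁴)/64 = π(203⁴ − 155.0⁴)/64 = 5.503×10^7 mm⁴
I = 5.503×10^7 mm⁴ = 5.503×10^-5 m⁴
Effective length L_e = K·L = 0.7 × 5.07 = 3.549 m
P_cr = π²EI / L_e² = π² × 71.6×10⁹ × 5.503×10^-5 / 3.549² = 3.087×10^6 N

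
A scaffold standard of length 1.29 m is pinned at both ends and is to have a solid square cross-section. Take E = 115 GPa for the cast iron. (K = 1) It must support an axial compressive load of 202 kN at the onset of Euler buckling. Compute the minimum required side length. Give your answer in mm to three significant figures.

a ≈ 43.4 mm

L_e = K·L = 1 × 1.29 = 1.290 m
Required I = P_cr·L_e²/(π²E) = 2.020×10^5 × 1.290² / (π² × 1.15×10^11) = 2.962×10^-7 m⁴
I_req = 2.962×10^5 mm⁴
Solid square: I = a⁴/12  ⇒  a = (12I)^(1/4) = (12×2.962×10^5)^(1/4) = 43.4 mm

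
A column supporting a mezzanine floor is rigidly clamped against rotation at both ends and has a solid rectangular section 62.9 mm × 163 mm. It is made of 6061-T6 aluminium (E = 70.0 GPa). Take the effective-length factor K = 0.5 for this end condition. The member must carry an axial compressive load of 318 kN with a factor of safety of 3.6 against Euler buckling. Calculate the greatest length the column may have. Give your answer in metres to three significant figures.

L_max ≈ 2.86 m

Buckling occurs about the weak axis: I_min = h·b³/12 with b = 62.9 mm (the shorter side).
I_min = 163×62.9³/12 = 3.380×10^6 mm⁴
I = 3.380×10^-6 m⁴
Required critical load P_cr = n·P = 3.6 × 318 = 1145 kN = 1.145×10^6 N
From P_cr = π²EI/(K·L)²:  L = (1/K)·√(π²EI/P_cr) = (1/0.5)·√(π²×7.00×10^10×3.380×10^-6/1.145×10^6)
L = 2.86 m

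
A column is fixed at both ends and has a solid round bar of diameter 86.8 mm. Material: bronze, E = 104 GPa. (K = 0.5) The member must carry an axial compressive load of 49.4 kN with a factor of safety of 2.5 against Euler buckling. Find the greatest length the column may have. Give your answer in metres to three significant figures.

L_max ≈ 9.62 m

I = πd⁴/64 = π×86.8⁴/64 = 2.786×10^6 mm⁴
I = 2.786×10^-6 m⁴
Required critical load P_cr = n·P = 2.5 × 49.4 = 123.5 kN = 1.235×10^5 N
From P_cr = π²EI/(K·L)²:  L = (1/K)·√(π²EI/P_cr) = (1/0.5)·√(π²×1.04×10^11×2.786×10^-6/1.235×10^5)
L = 9.62 m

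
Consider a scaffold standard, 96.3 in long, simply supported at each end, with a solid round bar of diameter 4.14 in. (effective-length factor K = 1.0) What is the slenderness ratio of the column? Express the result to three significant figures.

λ ≈ 93.0

For a solid circle r = d/4 = 4.14/4 = 1.035 in
L_e = K·L = 1 × 96.3 = 96.30 in
λ = L_e / r_min = 96.300 / 1.035 = 93.0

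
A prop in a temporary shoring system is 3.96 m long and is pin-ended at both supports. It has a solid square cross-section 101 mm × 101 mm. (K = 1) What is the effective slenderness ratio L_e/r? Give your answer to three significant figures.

For a square r = a/√12 = 101/√12 = 29.16 mm
L_e = K·L = 1 × 3.96 m = 3.960 m = 3960.0 mm
λ = L_e / r_min = 3960.0 / 29.16 = 136

λ ≈ 136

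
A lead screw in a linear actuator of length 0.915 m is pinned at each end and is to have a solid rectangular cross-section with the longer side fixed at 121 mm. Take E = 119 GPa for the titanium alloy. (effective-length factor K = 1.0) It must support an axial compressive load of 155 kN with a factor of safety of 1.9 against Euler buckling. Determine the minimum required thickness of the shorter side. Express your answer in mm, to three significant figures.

Required P_cr = n·P = 1.9 × 155 = 294.5 kN
L_e = K·L = 1 × 0.915 = 0.9150 m
Required I = P_cr·L_e²/(π²E) = 2.945×10^5 × 0.9150² / (π² × 1.19×10^11) = 2.099×10^-7 m⁴
I_req = 2.099×10^5 mm⁴
Rectangle, weak axis: I_min = h·b³/12 with h = 121 mm fixed  ⇒  b = (12I/h)^(1/3) = 27.5 mm

b ≈ 27.5 mm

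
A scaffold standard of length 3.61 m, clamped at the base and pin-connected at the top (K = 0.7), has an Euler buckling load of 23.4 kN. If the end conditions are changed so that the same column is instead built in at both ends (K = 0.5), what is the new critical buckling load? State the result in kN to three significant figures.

P_cr ∝ 1/K², so P_cr,new = P_cr,old × (K_old/K_new)² = 23.4 × (0.7/0.5)²
= 23.4 × 1.960 = 45.9 kN

P_cr ≈ 45.9 kN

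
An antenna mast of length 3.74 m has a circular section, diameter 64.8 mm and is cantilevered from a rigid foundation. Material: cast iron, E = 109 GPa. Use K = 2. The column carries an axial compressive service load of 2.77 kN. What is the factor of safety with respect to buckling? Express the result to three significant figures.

n ≈ 6.01

I = πd⁴/64 = π×64.8⁴/64 = 8.655×10^5 mm⁴
I = 8.655×10^5 mm⁴ = 8.655×10^-7 m⁴
Effective length L_e = K·L = 2 × 3.74 = 7.480 m
P_cr = π²EI / L_e² = π² × 109×10⁹ × 8.655×10^-7 / 7.480² = 1.664×10^4 N
Factor of safety n = P_cr / P = 16.642 / 2.77 = 6.01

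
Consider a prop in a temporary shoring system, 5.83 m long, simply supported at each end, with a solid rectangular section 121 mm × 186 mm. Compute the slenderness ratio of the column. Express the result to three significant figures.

Buckling occurs about the weak axis: I_min = h·b³/12 with b = 121 mm (the shorter side).
I_min = 186×121³/12 = 2.746×10^7 mm⁴
A = 2.251×10^4 mm²;  r_min = √(I/A) = √(2.746×10^7/2.251×10^4) = 34.93 mm
L_e = K·L = 1 × 5.83 m = 5.830 m = 5830.0 mm
λ = L_e / r_min = 5830.0 / 34.93 = 167

λ ≈ 167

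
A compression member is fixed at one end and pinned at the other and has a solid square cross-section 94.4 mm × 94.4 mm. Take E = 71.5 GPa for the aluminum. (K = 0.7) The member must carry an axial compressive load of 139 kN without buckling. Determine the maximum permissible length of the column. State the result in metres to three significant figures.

I = a⁴/12 = 94.4⁴/12 = 6.618×10^6 mm⁴
I = 6.618×10^-6 m⁴
At the buckling limit P_cr = P = 1.390×10^5 N
From P_cr = π²EI/(K·L)²:  L = (1/K)·√(π²EI/P_cr) = (1/0.7)·√(π²×7.15×10^10×6.618×10^-6/1.390×10^5)
L = 8.28 m

L_max ≈ 8.28 m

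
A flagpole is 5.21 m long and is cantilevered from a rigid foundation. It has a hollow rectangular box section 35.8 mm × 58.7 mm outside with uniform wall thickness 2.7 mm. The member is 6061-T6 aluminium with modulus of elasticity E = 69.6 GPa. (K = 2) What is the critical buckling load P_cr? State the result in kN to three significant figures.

Inner dimensions: h_i = 58.7 − 2×2.7 = 53.30 mm, b_i = 35.8 − 2×2.7 = 30.40 mm
Weak-axis I_min = (h_o·b_o³ − h_i·b_i³)/12 with b_o = 35.8, b_i = 30.40 mm (shorter outer/inner sides).
I_min = (58.7×35.8³ − 53.30×30.40³)/12 = 9.966×10^4 mm⁴
I = 9.966×10^4 mm⁴ = 9.966×10^-8 m⁴
Effective length L_e = K·L = 2 × 5.21 = 10.42 m
P_cr = π²EI / L_e² = π² × 69.6×10⁹ × 9.966×10^-8 / 10.42² = 630.5 N

P_cr ≈ 0.630 kN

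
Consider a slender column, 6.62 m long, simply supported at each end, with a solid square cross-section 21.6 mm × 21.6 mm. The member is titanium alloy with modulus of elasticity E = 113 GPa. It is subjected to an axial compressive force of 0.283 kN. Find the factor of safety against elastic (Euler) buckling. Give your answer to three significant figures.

n ≈ 1.63

I = a⁴/12 = 21.6⁴/12 = 1.814×10^4 mm⁴
I = 1.814×10^4 mm⁴ = 1.814×10^-8 m⁴
Effective length L_e = K·L = 1 × 6.62 = 6.620 m
P_cr = π²EI / L_e² = π² × 113×10⁹ × 1.814×10^-8 / 6.620² = 461.6 N
Factor of safety n = P_cr / P = 0.46163 / 0.283 = 1.63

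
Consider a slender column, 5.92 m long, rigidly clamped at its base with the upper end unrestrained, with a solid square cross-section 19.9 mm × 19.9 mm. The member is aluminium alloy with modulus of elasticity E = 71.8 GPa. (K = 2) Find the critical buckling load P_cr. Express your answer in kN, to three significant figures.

I = a⁴/12 = 19.9⁴/12 = 1.307×10^4 mm⁴
I = 1.307×10^4 mm⁴ = 1.307×10^-8 m⁴
Effective length L_e = K·L = 2 × 5.92 = 11.84 m
P_cr = π²EI / L_e² = π² × 71.8×10⁹ × 1.307×10^-8 / 11.84² = 66.06 N

P_cr ≈ 0.0661 kN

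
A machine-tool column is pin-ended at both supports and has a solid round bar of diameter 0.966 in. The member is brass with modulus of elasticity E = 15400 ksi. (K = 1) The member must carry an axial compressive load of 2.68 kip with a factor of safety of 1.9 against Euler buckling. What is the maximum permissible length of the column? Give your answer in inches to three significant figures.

I = πd⁴/64 = π×0.966⁴/64 = 4.274×10^-2 in⁴
Required critical load P_cr = n·P = 1.9 × 2.68 = 5.092 kip = 5.092×10^3 lb
From P_cr = π²EI/(K·L)²:  L = (1/K)·√(π²EI/P_cr) = (1/1)·√(π²×1.54×10^7×4.274×10^-2/5.092×10^3)
L = 35.7 in

L_max ≈ 35.7 in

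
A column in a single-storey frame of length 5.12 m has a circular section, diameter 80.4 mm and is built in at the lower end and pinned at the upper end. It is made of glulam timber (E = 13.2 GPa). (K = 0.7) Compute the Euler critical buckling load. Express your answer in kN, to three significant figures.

I = πd⁴/64 = π×80.4⁴/64 = 2.051×10^6 mm⁴
I = 2.051×10^6 mm⁴ = 2.051×10^-6 m⁴
Effective length L_e = K·L = 0.7 × 5.12 = 3.584 m
P_cr = π²EI / L_e² = π² × 13.2×10⁹ × 2.051×10^-6 / 3.584² = 2.080×10^4 N

P_cr ≈ 20.8 kN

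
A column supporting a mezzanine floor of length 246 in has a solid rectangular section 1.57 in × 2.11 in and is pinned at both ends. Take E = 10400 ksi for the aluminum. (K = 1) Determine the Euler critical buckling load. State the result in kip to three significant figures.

Buckling occurs about the weak axis: I_min = h·b³/12 with b = 1.57 in (the shorter side).
I_min = 2.11×1.57³/12 = 0.6805 in⁴
Effective length L_e = K·L = 1 × 246 = 246.0 in
P_cr = π²EI / L_e² = π² × 10400×10³ × 0.6805 / 246.0² = 1.154×10^3 lb

P_cr ≈ 1.15 kip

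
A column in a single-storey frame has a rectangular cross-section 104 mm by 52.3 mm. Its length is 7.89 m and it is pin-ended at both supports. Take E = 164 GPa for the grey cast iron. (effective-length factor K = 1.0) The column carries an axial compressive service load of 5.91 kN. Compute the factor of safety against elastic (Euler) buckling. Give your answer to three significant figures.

Buckling occurs about the weak axis: I_min = h·b³/12 with b = 52.3 mm (the shorter side).
I_min = 104×52.3³/12 = 1.240×10^6 mm⁴
I = 1.240×10^6 mm⁴ = 1.240×10^-6 m⁴
Effective length L_e = K·L = 1 × 7.89 = 7.890 m
P_cr = π²EI / L_e² = π² × 164×10⁹ × 1.240×10^-6 / 7.890² = 3.224×10^4 N
Factor of safety n = P_cr / P = 32.236 / 5.91 = 5.45

n ≈ 5.45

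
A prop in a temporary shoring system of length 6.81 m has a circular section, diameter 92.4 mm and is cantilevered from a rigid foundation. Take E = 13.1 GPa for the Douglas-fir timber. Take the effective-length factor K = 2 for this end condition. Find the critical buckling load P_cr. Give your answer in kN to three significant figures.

I = πd⁴/64 = π×92.4⁴/64 = 3.578×10^6 mm⁴
I = 3.578×10^6 mm⁴ = 3.578×10^-6 m⁴
Effective length L_e = K·L = 2 × 6.81 = 13.62 m
P_cr = π²EI / L_e² = π² × 13.1×10⁹ × 3.578×10^-6 / 13.62² = 2.494×10^3 N

P_cr ≈ 2.49 kN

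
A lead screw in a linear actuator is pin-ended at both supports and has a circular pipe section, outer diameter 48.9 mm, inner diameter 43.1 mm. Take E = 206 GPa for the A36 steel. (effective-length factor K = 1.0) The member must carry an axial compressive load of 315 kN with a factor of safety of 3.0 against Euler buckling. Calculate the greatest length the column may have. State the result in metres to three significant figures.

L_max ≈ 0.489 m

d_o = 48.9 mm, d_i = 43.1 mm
I = π(d_o⁴ − d_i⁴)/64 = π(48.9⁴ − 43.10⁴)/64 = 1.113×10^5 mm⁴
I = 1.113×10^-7 m⁴
Required critical load P_cr = n·P = 3.0 × 315 = 945.0 kN = 9.450×10^5 N
From P_cr = π²EI/(K·L)²:  L = (1/K)·√(π²EI/P_cr) = (1/1)·√(π²×2.06×10^11×1.113×10^-7/9.450×10^5)
L = 0.489 m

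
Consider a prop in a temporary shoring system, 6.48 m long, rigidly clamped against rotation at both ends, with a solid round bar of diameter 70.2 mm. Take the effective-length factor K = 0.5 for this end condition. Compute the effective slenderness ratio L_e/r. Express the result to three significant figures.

I = πd⁴/64 = π×70.2⁴/64 = 1.192×10^6 mm⁴
A = 3.870×10^3 mm²;  r_min = √(I/A) = √(1.192×10^6/3.870×10^3) = 17.55 mm
L_e = K·L = 0.5 × 6.48 m = 3.240 m = 3240.0 mm
λ = L_e / r_min = 3240.0 / 17.55 = 185

λ ≈ 185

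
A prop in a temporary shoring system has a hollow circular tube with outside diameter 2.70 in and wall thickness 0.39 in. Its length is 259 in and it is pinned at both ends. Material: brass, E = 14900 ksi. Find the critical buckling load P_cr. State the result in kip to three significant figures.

Inner diameter d_i = 2.70 − 2×0.39 = 1.920 in
I = π(d_o⁴ − d_i⁴)/64 = π(2.70⁴ − 1.920⁴)/64 = 1.942 in⁴
Effective length L_e = K·L = 1 × 259 = 259.0 in
P_cr = π²EI / L_e² = π² × 14900×10³ × 1.942 / 259.0² = 4.257×10^3 lb

P_cr ≈ 4.26 kip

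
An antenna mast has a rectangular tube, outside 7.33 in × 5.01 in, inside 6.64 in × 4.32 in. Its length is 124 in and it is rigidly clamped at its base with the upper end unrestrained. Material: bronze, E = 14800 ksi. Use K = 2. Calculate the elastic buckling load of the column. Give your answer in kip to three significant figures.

P_cr ≈ 76.5 kip

Weak-axis I_min = (h_o·b_o³ − h_i·b_i³)/12 with b_o = 5.01, b_i = 4.320 in (shorter outer/inner sides).
I_min = (7.33×5.01³ − 6.640×4.320³)/12 = 32.20 in⁴
Effective length L_e = K·L = 2 × 124 = 248.0 in
P_cr = π²EI / L_e² = π² × 14800×10³ × 32.20 / 248.0² = 7.648×10^4 lb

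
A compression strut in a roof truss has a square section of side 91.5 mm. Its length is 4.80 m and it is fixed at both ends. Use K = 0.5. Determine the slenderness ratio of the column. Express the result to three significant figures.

For a square r = a/√12 = 91.5/√12 = 26.41 mm
L_e = K·L = 0.5 × 4.80 m = 2.400 m = 2400.0 mm
λ = L_e / r_min = 2400.0 / 26.41 = 90.9

λ ≈ 90.9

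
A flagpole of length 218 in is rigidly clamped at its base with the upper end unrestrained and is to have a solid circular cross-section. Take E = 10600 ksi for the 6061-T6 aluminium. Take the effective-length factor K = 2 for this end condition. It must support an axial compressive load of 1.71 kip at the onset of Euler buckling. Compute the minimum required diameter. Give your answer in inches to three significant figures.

d ≈ 2.82 in

L_e = K·L = 2 × 218 = 436.0 in
Required I = P_cr·L_e²/(π²E) = 1.710×10^3 × 436.0² / (π² × 1.06×10^7) = 3.107 in⁴
Solid circle: I = πd⁴/64  ⇒  d = (64I/π)^(1/4) = (64×3.107/π)^(1/4) = 2.82 in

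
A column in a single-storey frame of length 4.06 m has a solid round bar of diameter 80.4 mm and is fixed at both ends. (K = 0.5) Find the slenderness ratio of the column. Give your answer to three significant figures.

For a solid circle r = d/4 = 80.4/4 = 20.10 mm
L_e = K·L = 0.5 × 4.06 m = 2.030 m = 2030.0 mm
λ = L_e / r_min = 2030.0 / 20.10 = 101

λ ≈ 101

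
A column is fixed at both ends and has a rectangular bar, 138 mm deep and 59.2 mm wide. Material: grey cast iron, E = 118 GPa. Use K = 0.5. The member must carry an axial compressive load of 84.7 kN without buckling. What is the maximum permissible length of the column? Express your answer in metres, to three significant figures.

Buckling occurs about the weak axis: I_min = h·b³/12 with b = 59.2 mm (the shorter side).
I_min = 138×59.2³/12 = 2.386×10^6 mm⁴
I = 2.386×10^-6 m⁴
At the buckling limit P_cr = P = 8.470×10^4 N
From P_cr = π²EI/(K·L)²:  L = (1/K)·√(π²EI/P_cr) = (1/0.5)·√(π²×1.18×10^11×2.386×10^-6/8.470×10^4)
L = 11.5 m

L_max ≈ 11.5 m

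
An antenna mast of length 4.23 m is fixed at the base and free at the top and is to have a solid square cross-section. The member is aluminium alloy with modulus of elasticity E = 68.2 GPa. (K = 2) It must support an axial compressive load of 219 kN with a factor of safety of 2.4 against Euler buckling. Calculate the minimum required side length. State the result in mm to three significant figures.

Required P_cr = n·P = 2.4 × 219 = 525.6 kN
L_e = K·L = 2 × 4.23 = 8.460 m
Required I = P_cr·L_e²/(π²E) = 5.256×10^5 × 8.460² / (π² × 6.82×10^10) = 5.589×10^-5 m⁴
I_req = 5.589×10^7 mm⁴
Solid square: I = a⁴/12  ⇒  a = (12I)^(1/4) = (12×5.589×10^7)^(1/4) = 161 mm

a ≈ 161 mm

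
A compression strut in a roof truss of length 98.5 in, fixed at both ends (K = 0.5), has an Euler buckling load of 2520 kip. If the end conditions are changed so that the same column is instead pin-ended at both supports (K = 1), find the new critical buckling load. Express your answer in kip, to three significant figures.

P_cr ≈ 630 kip

P_cr ∝ 1/K², so P_cr,new = P_cr,old × (K_old/K_new)² = 2520 × (0.5/1)²
= 2520 × 0.2500 = 630 kip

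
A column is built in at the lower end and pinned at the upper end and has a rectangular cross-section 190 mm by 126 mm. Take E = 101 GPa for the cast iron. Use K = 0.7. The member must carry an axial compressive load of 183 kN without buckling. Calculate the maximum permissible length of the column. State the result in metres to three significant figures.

L_max ≈ 18.8 m

Buckling occurs about the weak axis: I_min = h·b³/12 with b = 126 mm (the shorter side).
I_min = 190×126³/12 = 3.167×10^7 mm⁴
I = 3.167×10^-5 m⁴
At the buckling limit P_cr = P = 1.830×10^5 N
From P_cr = π²EI/(K·L)²:  L = (1/K)·√(π²EI/P_cr) = (1/0.7)·√(π²×1.01×10^11×3.167×10^-5/1.830×10^5)
L = 18.8 m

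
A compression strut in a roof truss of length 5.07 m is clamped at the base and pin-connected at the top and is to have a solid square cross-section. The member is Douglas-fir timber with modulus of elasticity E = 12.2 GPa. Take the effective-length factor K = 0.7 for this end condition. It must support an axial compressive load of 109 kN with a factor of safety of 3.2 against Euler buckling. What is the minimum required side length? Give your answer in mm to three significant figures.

Required P_cr = n·P = 3.2 × 109 = 348.8 kN
L_e = K·L = 0.7 × 5.07 = 3.549 m
Required I = P_cr·L_e²/(π²E) = 3.488×10^5 × 3.549² / (π² × 1.22×10^10) = 3.649×10^-5 m⁴
I_req = 3.649×10^7 mm⁴
Solid square: I = a⁴/12  ⇒  a = (12I)^(1/4) = (12×3.649×10^7)^(1/4) = 145 mm

a ≈ 145 mm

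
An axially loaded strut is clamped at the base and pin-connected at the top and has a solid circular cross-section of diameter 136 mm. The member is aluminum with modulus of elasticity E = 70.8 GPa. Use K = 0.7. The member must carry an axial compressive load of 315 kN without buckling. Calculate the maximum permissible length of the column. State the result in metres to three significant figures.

L_max ≈ 8.72 m

I = πd⁴/64 = π×136⁴/64 = 1.679×10^7 mm⁴
I = 1.679×10^-5 m⁴
At the buckling limit P_cr = P = 3.150×10^5 N
From P_cr = π²EI/(K·L)²:  L = (1/K)·√(π²EI/P_cr) = (1/0.7)·√(π²×7.08×10^10×1.679×10^-5/3.150×10^5)
L = 8.72 m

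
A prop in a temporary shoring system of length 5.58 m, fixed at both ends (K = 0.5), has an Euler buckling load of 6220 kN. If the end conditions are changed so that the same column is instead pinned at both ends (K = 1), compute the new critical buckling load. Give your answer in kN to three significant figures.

P_cr ∝ 1/K², so P_cr,new = P_cr,old × (K_old/K_new)² = 6220 × (0.5/1)²
= 6220 × 0.2500 = 1560 kN

P_cr ≈ 1560 kN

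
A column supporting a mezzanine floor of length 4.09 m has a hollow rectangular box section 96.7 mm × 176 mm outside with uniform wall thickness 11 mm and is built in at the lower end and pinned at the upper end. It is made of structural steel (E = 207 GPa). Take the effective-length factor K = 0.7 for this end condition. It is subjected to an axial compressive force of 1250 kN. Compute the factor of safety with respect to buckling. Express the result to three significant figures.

n ≈ 1.58

Inner dimensions: h_i = 176 − 2×11 = 154.0 mm, b_i = 96.7 − 2×11 = 74.70 mm
Weak-axis I_min = (h_o·b_o³ − h_i·b_i³)/12 with b_o = 96.7, b_i = 74.70 mm (shorter outer/inner sides).
I_min = (176×96.7³ − 154.0×74.70³)/12 = 7.913×10^6 mm⁴
I = 7.913×10^6 mm⁴ = 7.913×10^-6 m⁴
Effective length L_e = K·L = 0.7 × 4.09 = 2.863 m
P_cr = π²EI / L_e² = π² × 207×10⁹ × 7.913×10^-6 / 2.863² = 1.972×10^6 N
Factor of safety n = P_cr / P = 1972.2 / 1250 = 1.58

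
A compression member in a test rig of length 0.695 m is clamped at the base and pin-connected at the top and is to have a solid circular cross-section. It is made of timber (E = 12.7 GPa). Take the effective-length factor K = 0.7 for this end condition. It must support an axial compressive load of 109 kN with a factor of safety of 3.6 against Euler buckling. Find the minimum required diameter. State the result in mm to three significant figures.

Required P_cr = n·P = 3.6 × 109 = 392.4 kN
L_e = K·L = 0.7 × 0.695 = 0.4865 m
Required I = P_cr·L_e²/(π²E) = 3.924×10^5 × 0.4865² / (π² × 1.27×10^10) = 7.410×10^-7 m⁴
I_req = 7.410×10^5 mm⁴
Solid circle: I = πd⁴/64  ⇒  d = (64I/π)^(1/4) = (64×7.410×10^5/π)^(1/4) = 62.3 mm

d ≈ 62.3 mm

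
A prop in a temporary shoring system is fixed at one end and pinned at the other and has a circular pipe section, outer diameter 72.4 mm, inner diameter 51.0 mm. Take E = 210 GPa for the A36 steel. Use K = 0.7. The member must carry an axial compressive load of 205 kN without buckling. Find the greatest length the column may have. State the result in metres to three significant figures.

d_o = 72.4 mm, d_i = 51.0 mm
I = π(d_o⁴ − d_i⁴)/64 = π(72.4⁴ − 51.00⁴)/64 = 1.017×10^6 mm⁴
I = 1.017×10^-6 m⁴
At the buckling limit P_cr = P = 2.050×10^5 N
From P_cr = π²EI/(K·L)²:  L = (1/K)·√(π²EI/P_cr) = (1/0.7)·√(π²×2.10×10^11×1.017×10^-6/2.050×10^5)
L = 4.58 m

L_max ≈ 4.58 m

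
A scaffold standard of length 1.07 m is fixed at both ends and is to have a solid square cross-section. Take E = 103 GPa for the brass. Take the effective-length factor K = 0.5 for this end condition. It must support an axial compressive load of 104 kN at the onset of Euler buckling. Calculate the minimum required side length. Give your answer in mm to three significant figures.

L_e = K·L = 0.5 × 1.07 = 0.5350 m
Required I = P_cr·L_e²/(π²E) = 1.040×10^5 × 0.5350² / (π² × 1.03×10^11) = 2.928×10^-8 m⁴
I_req = 2.928×10^4 mm⁴
Solid square: I = a⁴/12  ⇒  a = (12I)^(1/4) = (12×2.928×10^4)^(1/4) = 24.3 mm

a ≈ 24.3 mm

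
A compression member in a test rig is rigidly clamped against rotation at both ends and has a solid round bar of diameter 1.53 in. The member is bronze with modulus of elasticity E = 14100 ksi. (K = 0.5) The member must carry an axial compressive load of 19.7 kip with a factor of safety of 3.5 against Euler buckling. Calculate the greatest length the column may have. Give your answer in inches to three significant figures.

L_max ≈ 46.6 in

I = πd⁴/64 = π×1.53⁴/64 = 0.2690 in⁴
Required critical load P_cr = n·P = 3.5 × 19.7 = 68.95 kip = 6.895×10^4 lb
From P_cr = π²EI/(K·L)²:  L = (1/K)·√(π²EI/P_cr) = (1/0.5)·√(π²×1.41×10^7×0.2690/6.895×10^4)
L = 46.6 in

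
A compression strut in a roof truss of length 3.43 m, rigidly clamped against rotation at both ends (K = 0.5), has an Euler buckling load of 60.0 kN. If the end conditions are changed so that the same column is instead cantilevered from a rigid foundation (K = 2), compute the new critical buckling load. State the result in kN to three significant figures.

P_cr ≈ 3.75 kN

P_cr ∝ 1/K², so P_cr,new = P_cr,old × (K_old/K_new)² = 60.0 × (0.5/2)²
= 60.0 × 0.06250 = 3.75 kN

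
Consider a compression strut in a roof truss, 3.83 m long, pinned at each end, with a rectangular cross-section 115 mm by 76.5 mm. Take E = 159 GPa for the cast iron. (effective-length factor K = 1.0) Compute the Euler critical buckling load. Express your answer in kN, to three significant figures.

Buckling occurs about the weak axis: I_min = h·b³/12 with b = 76.5 mm (the shorter side).
I_min = 115×76.5³/12 = 4.290×10^6 mm⁴
I = 4.290×10^6 mm⁴ = 4.290×10^-6 m⁴
Effective length L_e = K·L = 1 × 3.83 = 3.830 m
P_cr = π²EI / L_e² = π² × 159×10⁹ × 4.290×10^-6 / 3.830² = 4.590×10^5 N

P_cr ≈ 459 kN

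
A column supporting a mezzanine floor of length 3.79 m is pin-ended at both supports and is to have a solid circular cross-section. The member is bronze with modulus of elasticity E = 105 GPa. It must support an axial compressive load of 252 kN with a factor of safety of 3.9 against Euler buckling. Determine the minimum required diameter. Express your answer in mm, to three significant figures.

Required P_cr = n·P = 3.9 × 252 = 982.8 kN
L_e = K·L = 1 × 3.79 = 3.790 m
Required I = P_cr·L_e²/(π²E) = 9.828×10^5 × 3.790² / (π² × 1.05×10^11) = 1.362×10^-5 m⁴
I_req = 1.362×10^7 mm⁴
Solid circle: I = πd⁴/64  ⇒  d = (64I/π)^(1/4) = (64×1.362×10^7/π)^(1/4) = 129 mm

d ≈ 129 mm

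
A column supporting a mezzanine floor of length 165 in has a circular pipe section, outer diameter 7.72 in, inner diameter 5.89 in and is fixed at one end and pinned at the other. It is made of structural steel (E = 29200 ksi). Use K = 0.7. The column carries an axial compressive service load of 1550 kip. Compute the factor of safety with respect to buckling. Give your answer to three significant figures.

d_o = 7.72 in, d_i = 5.89 in
I = π(d_o⁴ − d_i⁴)/64 = π(7.72⁴ − 5.890⁴)/64 = 115.3 in⁴
Effective length L_e = K·L = 0.7 × 165 = 115.5 in
P_cr = π²EI / L_e² = π² × 29200×10³ × 115.3 / 115.5² = 2.490×10^6 lb
Factor of safety n = P_cr / P = 2490.4 / 1550 = 1.61

n ≈ 1.61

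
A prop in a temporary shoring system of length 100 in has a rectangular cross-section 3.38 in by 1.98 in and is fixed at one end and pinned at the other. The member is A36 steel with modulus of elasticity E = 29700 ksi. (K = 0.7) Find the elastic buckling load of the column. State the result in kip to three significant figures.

Buckling occurs about the weak axis: I_min = h·b³/12 with b = 1.98 in (the shorter side).
I_min = 3.38×1.98³/12 = 2.186 in⁴
Effective length L_e = K·L = 0.7 × 100 = 70.00 in
P_cr = π²EI / L_e² = π² × 29700×10³ × 2.186 / 70.00² = 1.308×10^5 lb

P_cr ≈ 131 kip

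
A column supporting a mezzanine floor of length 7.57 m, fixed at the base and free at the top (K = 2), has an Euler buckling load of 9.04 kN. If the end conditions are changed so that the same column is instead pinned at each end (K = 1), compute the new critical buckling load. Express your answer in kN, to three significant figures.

P_cr ≈ 36.2 kN

P_cr ∝ 1/K², so P_cr,new = P_cr,old × (K_old/K_new)² = 9.04 × (2/1)²
= 9.04 × 4.000 = 36.2 kN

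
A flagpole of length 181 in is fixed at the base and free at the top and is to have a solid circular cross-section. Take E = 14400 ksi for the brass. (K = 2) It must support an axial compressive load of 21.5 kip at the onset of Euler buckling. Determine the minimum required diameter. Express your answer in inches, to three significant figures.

L_e = K·L = 2 × 181 = 362.0 in
Required I = P_cr·L_e²/(π²E) = 2.150×10^4 × 362.0² / (π² × 1.44×10^7) = 19.82 in⁴
Solid circle: I = πd⁴/64  ⇒  d = (64I/π)^(1/4) = (64×19.82/π)^(1/4) = 4.48 in

d ≈ 4.48 in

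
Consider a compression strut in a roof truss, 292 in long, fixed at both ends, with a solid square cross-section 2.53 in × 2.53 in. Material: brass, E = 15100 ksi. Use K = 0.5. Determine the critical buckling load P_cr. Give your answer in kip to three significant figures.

I = a⁴/12 = 2.53⁴/12 = 3.414 in⁴
Effective length L_e = K·L = 0.5 × 292 = 146.0 in
P_cr = π²EI / L_e² = π² × 15100×10³ × 3.414 / 146.0² = 2.387×10^4 lb

P_cr ≈ 23.9 kip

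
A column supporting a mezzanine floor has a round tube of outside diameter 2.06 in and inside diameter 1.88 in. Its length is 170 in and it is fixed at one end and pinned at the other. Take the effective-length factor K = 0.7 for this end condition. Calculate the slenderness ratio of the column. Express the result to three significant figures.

d_o = 2.06 in, d_i = 1.88 in
I = π(d_o⁴ − d_i⁴)/64 = π(2.06⁴ − 1.880⁴)/64 = 0.2708 in⁴
A = 0.5570 in²;  r_min = √(I/A) = √(0.2708/0.5570) = 0.6972 in
L_e = K·L = 0.7 × 170 = 119.0 in
λ = L_e / r_min = 119.00 / 0.6972 = 171

λ ≈ 171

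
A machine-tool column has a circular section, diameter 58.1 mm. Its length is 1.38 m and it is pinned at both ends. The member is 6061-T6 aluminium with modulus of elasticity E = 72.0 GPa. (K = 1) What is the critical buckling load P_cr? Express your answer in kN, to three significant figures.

P_cr ≈ 209 kN

I = πd⁴/64 = π×58.1⁴/64 = 5.593×10^5 mm⁴
I = 5.593×10^5 mm⁴ = 5.593×10^-7 m⁴
Effective length L_e = K·L = 1 × 1.38 = 1.380 m
P_cr = π²EI / L_e² = π² × 72.0×10⁹ × 5.593×10^-7 / 1.380² = 2.087×10^5 N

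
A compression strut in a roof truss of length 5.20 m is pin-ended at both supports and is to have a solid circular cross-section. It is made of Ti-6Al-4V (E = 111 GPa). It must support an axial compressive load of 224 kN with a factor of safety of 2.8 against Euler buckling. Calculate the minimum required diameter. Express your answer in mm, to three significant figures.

d ≈ 133 mm

Required P_cr = n·P = 2.8 × 224 = 627.2 kN
L_e = K·L = 1 × 5.20 = 5.200 m
Required I = P_cr·L_e²/(π²E) = 6.272×10^5 × 5.200² / (π² × 1.11×10^11) = 1.548×10^-5 m⁴
I_req = 1.548×10^7 mm⁴
Solid circle: I = πd⁴/64  ⇒  d = (64I/π)^(1/4) = (64×1.548×10^7/π)^(1/4) = 133 mm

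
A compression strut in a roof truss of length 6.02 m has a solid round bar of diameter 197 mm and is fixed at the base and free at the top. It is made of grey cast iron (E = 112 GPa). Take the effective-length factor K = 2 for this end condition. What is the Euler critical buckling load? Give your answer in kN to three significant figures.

P_cr ≈ 564 kN

I = πd⁴/64 = π×197⁴/64 = 7.393×10^7 mm⁴
I = 7.393×10^7 mm⁴ = 7.393×10^-5 m⁴
Effective length L_e = K·L = 2 × 6.02 = 12.04 m
P_cr = π²EI / L_e² = π² × 112×10⁹ × 7.393×10^-5 / 12.04² = 5.638×10^5 N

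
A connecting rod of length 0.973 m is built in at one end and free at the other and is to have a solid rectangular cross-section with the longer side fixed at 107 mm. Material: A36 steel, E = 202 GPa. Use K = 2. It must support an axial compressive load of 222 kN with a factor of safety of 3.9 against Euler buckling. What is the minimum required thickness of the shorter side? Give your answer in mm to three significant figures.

b ≈ 56.9 mm

Required P_cr = n·P = 3.9 × 222 = 865.8 kN
L_e = K·L = 2 × 0.973 = 1.946 m
Required I = P_cr·L_e²/(π²E) = 8.658×10^5 × 1.946² / (π² × 2.02×10^11) = 1.645×10^-6 m⁴
I_req = 1.645×10^6 mm⁴
Rectangle, weak axis: I_min = h·b³/12 with h = 107 mm fixed  ⇒  b = (12I/h)^(1/3) = 56.9 mm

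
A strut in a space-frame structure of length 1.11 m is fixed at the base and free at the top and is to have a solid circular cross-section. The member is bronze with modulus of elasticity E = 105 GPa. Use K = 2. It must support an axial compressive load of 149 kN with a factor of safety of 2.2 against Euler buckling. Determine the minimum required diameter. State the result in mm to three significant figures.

d ≈ 75.1 mm

Required P_cr = n·P = 2.2 × 149 = 327.8 kN
L_e = K·L = 2 × 1.11 = 2.220 m
Required I = P_cr·L_e²/(π²E) = 3.278×10^5 × 2.220² / (π² × 1.05×10^11) = 1.559×10^-6 m⁴
I_req = 1.559×10^6 mm⁴
Solid circle: I = πd⁴/64  ⇒  d = (64I/π)^(1/4) = (64×1.559×10^6/π)^(1/4) = 75.1 mm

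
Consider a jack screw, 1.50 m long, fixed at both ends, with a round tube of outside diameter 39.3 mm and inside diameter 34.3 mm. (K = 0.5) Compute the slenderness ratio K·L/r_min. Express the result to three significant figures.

λ ≈ 57.5

d_o = 39.3 mm, d_i = 34.3 mm
I = π(d_o⁴ − d_i⁴)/64 = π(39.3⁴ − 34.30⁴)/64 = 4.915×10^4 mm⁴
A = 289.0 mm²;  r_min = √(I/A) = √(4.915×10^4/289.0) = 13.04 mm
L_e = K·L = 0.5 × 1.50 m = 0.7500 m = 750.00 mm
λ = L_e / r_min = 750.00 / 13.04 = 57.5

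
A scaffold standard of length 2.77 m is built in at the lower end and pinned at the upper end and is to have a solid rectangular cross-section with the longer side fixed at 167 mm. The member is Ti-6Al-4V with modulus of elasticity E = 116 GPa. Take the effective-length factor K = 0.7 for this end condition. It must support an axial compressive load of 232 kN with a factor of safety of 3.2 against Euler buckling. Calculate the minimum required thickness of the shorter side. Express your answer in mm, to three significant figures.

b ≈ 56.0 mm

Required P_cr = n·P = 3.2 × 232 = 742.4 kN
L_e = K·L = 0.7 × 2.77 = 1.939 m
Required I = P_cr·L_e²/(π²E) = 7.424×10^5 × 1.939² / (π² × 1.16×10^11) = 2.438×10^-6 m⁴
I_req = 2.438×10^6 mm⁴
Rectangle, weak axis: I_min = h·b³/12 with h = 167 mm fixed  ⇒  b = (12I/h)^(1/3) = 56.0 mm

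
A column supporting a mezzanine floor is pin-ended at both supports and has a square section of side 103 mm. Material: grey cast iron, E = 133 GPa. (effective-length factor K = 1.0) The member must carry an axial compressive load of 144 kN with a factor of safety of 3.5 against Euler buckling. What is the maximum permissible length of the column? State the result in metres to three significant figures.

L_max ≈ 4.94 m

I = a⁴/12 = 103⁴/12 = 9.379×10^6 mm⁴
I = 9.379×10^-6 m⁴
Required critical load P_cr = n·P = 3.5 × 144 = 504.0 kN = 5.040×10^5 N
From P_cr = π²EI/(K·L)²:  L = (1/K)·√(π²EI/P_cr) = (1/1)·√(π²×1.33×10^11×9.379×10^-6/5.040×10^5)
L = 4.94 m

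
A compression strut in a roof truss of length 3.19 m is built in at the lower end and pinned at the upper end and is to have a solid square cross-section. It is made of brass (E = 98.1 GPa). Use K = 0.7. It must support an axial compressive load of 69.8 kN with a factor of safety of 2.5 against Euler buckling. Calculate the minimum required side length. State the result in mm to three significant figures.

Required P_cr = n·P = 2.5 × 69.8 = 174.5 kN
L_e = K·L = 0.7 × 3.19 = 2.233 m
Required I = P_cr·L_e²/(π²E) = 1.745×10^5 × 2.233² / (π² × 9.81×10^10) = 8.987×10^-7 m⁴
I_req = 8.987×10^5 mm⁴
Solid square: I = a⁴/12  ⇒  a = (12I)^(1/4) = (12×8.987×10^5)^(1/4) = 57.3 mm

a ≈ 57.3 mm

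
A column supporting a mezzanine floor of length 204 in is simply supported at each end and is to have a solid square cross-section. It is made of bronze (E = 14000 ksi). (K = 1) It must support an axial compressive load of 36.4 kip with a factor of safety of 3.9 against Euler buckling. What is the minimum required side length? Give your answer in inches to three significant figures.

Required P_cr = n·P = 3.9 × 36.4 = 142.0 kip
L_e = K·L = 1 × 204 = 204.0 in
Required I = P_cr·L_e²/(π²E) = 1.420×10^5 × 204.0² / (π² × 1.40×10^7) = 42.76 in⁴
Solid square: I = a⁴/12  ⇒  a = (12I)^(1/4) = (12×42.76)^(1/4) = 4.76 in

a ≈ 4.76 in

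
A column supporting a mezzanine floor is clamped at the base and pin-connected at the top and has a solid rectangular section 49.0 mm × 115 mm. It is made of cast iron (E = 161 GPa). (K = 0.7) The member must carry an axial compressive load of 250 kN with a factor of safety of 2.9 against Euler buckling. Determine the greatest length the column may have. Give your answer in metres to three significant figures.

Buckling occurs about the weak axis: I_min = h·b³/12 with b = 49.0 mm (the shorter side).
I_min = 115×49.0³/12 = 1.127×10^6 mm⁴
I = 1.127×10^-6 m⁴
Required critical load P_cr = n·P = 2.9 × 250 = 725.0 kN = 7.250×10^5 N
From P_cr = π²EI/(K·L)²:  L = (1/K)·√(π²EI/P_cr) = (1/0.7)·√(π²×1.61×10^11×1.127×10^-6/7.250×10^5)
L = 2.25 m

L_max ≈ 2.25 m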